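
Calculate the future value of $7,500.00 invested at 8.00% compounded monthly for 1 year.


Compound interest formula: A = P(1 + r/n)^(nt)
A = $7,500.00 × (1 + 0.08/12)^(12 × 1)
Growth factor: (1 + 0.08/12)^12 = 1.083000
A = $7,500.00 × 1.083000
A = $8,122.50

A = P(1 + r/n)^(nt) = $8,122.50


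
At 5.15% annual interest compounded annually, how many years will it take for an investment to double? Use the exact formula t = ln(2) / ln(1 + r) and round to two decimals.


Doubling condition: (1 + r)^t = 2
Take ln of both sides: t × ln(1 + r) = ln(2)
t = ln(2) / ln(1 + r)
t = 0.693147 / 0.050218
t = 13.80

t = ln(2) / ln(1 + r) = 13.80 years


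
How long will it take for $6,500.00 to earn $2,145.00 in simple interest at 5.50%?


Rearrange the simple interest formula for t:
I = P × r × t  ⇒  t = I / (P × r)
t = $2,145.00 / ($6,500.00 × 0.055)
t = 6

t = I/(P×r) = 6 years


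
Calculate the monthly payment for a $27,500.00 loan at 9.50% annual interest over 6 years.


Loan payment formula: PMT = PV × r / (1 − (1 + r)^(−n))
Monthly rate r = 0.095/12 ≈ 0.00791667, n = 72 months
Denominator: 1 − (1 + 0.095/12)^(−72) = 0.433204
PMT = $27,500.00 × (0.095/12) / 0.433204
PMT = $502.55 per month

PMT = PV × r / (1-(1+r)^(-n)) = $502.55/month


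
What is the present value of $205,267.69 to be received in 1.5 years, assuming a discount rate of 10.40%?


Present value formula: PV = FV / (1 + r)^t
PV = $205,267.69 / (1 + 0.104)^1.5
PV = $205,267.69 / 1.1599883
PV = $176,956.69

PV = FV / (1 + r)^t = $176,956.69


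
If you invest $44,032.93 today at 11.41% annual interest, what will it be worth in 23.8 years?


Future value formula: FV = PV × (1 + r)^t
FV = $44,032.93 × (1 + 0.1141)^23.8
FV = $44,032.93 × 13.0856514
FV = $576,199.57

FV = PV × (1 + r)^t = $576,199.57


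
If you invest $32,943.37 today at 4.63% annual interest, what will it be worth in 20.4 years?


Future value formula: FV = PV × (1 + r)^t
FV = $32,943.37 × (1 + 0.0463)^20.4
FV = $32,943.37 × 2.5176015
FV = $82,938.28

FV = PV × (1 + r)^t = $82,938.28


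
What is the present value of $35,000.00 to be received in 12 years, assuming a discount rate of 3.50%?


Present value formula: PV = FV / (1 + r)^t
PV = $35,000.00 / (1 + 0.035)^12
PV = $35,000.00 / 1.51106866
PV = $23,162.42

PV = FV / (1 + r)^t = $23,162.42


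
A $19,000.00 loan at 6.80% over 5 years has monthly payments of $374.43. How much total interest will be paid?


Total paid over the life of the loan = PMT × n.
Total paid = $374.43 × 60 = $22,465.80
Total interest = total paid − principal = $22,465.80 − $19,000.00 = $3,465.80

Total interest = (PMT × n) - PV = $3,465.80


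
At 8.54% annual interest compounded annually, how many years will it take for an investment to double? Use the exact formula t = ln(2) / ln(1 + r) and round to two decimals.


Doubling condition: (1 + r)^t = 2
Take ln of both sides: t × ln(1 + r) = ln(2)
t = ln(2) / ln(1 + r)
t = 0.693147 / 0.081949
t = 8.46

t = ln(2) / ln(1 + r) = 8.46 years


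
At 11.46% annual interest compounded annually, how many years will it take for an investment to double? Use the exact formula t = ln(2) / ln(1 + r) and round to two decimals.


Doubling condition: (1 + r)^t = 2
Take ln of both sides: t × ln(1 + r) = ln(2)
t = ln(2) / ln(1 + r)
t = 0.693147 / 0.108496
t = 6.39

t = ln(2) / ln(1 + r) = 6.39 years


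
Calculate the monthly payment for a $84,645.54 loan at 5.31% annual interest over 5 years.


Loan payment formula: PMT = PV × r / (1 − (1 + r)^(−n))
Monthly rate r = 0.0531/12 = 0.004425, n = 60 months
Denominator: 1 − (1 + 0.0531/12)^(−60) = 0.232728
PMT = $84,645.54 × (0.0531/12) / 0.232728
PMT = $1,609.42 per month

PMT = PV × r / (1-(1+r)^(-n)) = $1,609.42/month


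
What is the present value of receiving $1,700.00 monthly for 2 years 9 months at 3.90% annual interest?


Present value of an ordinary annuity: PV = PMT × (1 − (1 + r)^(−n)) / r
Monthly rate r = 0.039/12 = 0.00325, n = 33
PV = $1,700.00 × (1 − (1 + 0.039/12)^(−33)) / (0.039/12)
PV = $1,700.00 × 31.243907
PV = $53,114.64

PV = PMT × (1-(1+r)^(-n))/r = $53,114.64


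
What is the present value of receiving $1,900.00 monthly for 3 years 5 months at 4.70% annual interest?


Present value of an ordinary annuity: PV = PMT × (1 − (1 + r)^(−n)) / r
Monthly rate r = 0.047/12 ≈ 0.00391667, n = 41
PV = $1,900.00 × (1 − (1 + 0.047/12)^(−41)) / (0.047/12)
PV = $1,900.00 × 37.809187
PV = $71,837.46

PV = PMT × (1-(1+r)^(-n))/r = $71,837.46


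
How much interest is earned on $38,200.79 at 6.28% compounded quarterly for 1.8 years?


Compound interest earned = final amount − principal.
A = P(1 + r/n)^(nt) = $38,200.79 × (1 + 0.0628/4)^(4 × 1.8) = $42,734.99
Interest = A − P = $42,734.99 − $38,200.79 = $4,534.20

Interest = A - P = $4,534.20


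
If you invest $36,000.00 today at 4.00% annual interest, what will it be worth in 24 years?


Future value formula: FV = PV × (1 + r)^t
FV = $36,000.00 × (1 + 0.04)^24
FV = $36,000.00 × 2.5633042
FV = $92,278.95

FV = PV × (1 + r)^t = $92,278.95


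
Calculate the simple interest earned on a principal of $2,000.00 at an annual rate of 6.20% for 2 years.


Simple interest formula: I = P × r × t
I = $2,000.00 × 0.062 × 2
I = $248.00

I = P × r × t = $248.00


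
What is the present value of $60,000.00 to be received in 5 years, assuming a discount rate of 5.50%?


Present value formula: PV = FV / (1 + r)^t
PV = $60,000.00 / (1 + 0.055)^5
PV = $60,000.00 / 1.306960
PV = $45,908.06

PV = FV / (1 + r)^t = $45,908.06


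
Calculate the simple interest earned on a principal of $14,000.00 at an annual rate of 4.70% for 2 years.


Simple interest formula: I = P × r × t
I = $14,000.00 × 0.047 × 2
I = $1,316.00

I = P × r × t = $1,316.00


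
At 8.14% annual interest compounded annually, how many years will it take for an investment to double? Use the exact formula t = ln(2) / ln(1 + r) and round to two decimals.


Doubling condition: (1 + r)^t = 2
Take ln of both sides: t × ln(1 + r) = ln(2)
t = ln(2) / ln(1 + r)
t = 0.693147 / 0.078256
t = 8.86

t = ln(2) / ln(1 + r) = 8.86 years


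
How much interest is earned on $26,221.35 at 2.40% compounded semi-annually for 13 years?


Compound interest earned = final amount − principal.
A = P(1 + r/n)^(nt) = $26,221.35 × (1 + 0.024/2)^(2 × 13) = $35,755.95
Interest = A − P = $35,755.95 − $26,221.35 = $9,534.60

Interest = A - P = $9,534.60


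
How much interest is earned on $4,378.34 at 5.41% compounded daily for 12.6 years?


Compound interest earned = final amount − principal.
A = P(1 + r/n)^(nt) = $4,378.34 × (1 + 0.0541/365)^(365 × 12.6) = $8,656.23
Interest = A − P = $8,656.23 − $4,378.34 = $4,277.89

Interest = A - P = $4,277.89


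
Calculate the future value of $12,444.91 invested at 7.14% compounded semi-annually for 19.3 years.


Compound interest formula: A = P(1 + r/n)^(nt)
A = $12,444.91 × (1 + 0.0714/2)^(2 × 19.3)
Growth factor: (1 + 0.0714/2)^38.6 = 3.872857
A = $12,444.91 × 3.872857
A = $48,197.36

A = P(1 + r/n)^(nt) = $48,197.36


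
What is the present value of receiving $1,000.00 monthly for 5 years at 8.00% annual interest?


Present value of an ordinary annuity: PV = PMT × (1 − (1 + r)^(−n)) / r
Monthly rate r = 0.08/12 ≈ 0.00666667, n = 60
PV = $1,000.00 × (1 − (1 + 0.08/12)^(−60)) / (0.08/12)
PV = $1,000.00 × 49.318433
PV = $49,318.43

PV = PMT × (1-(1+r)^(-n))/r = $49,318.43


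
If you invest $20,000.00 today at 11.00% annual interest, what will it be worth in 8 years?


Future value formula: FV = PV × (1 + r)^t
FV = $20,000.00 × (1 + 0.11)^8
FV = $20,000.00 × 2.304538
FV = $46,090.76

FV = PV × (1 + r)^t = $46,090.76


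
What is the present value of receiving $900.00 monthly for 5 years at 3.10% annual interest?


Present value of an ordinary annuity: PV = PMT × (1 − (1 + r)^(−n)) / r
Monthly rate r = 0.031/12 ≈ 0.00258333, n = 60
PV = $900.00 × (1 − (1 + 0.031/12)^(−60)) / (0.031/12)
PV = $900.00 × 55.514957
PV = $49,963.46

PV = PMT × (1-(1+r)^(-n))/r = $49,963.46


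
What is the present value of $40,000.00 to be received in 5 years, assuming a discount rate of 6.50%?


Present value formula: PV = FV / (1 + r)^t
PV = $40,000.00 / (1 + 0.065)^5
PV = $40,000.00 / 1.370087
PV = $29,195.23

PV = FV / (1 + r)^t = $29,195.23


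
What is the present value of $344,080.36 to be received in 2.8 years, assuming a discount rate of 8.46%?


Present value formula: PV = FV / (1 + r)^t
PV = $344,080.36 / (1 + 0.0846)^2.8
PV = $344,080.36 / 1.25532125
PV = $274,097.46

PV = FV / (1 + r)^t = $274,097.46


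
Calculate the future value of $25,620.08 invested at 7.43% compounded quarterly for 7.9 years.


Compound interest formula: A = P(1 + r/n)^(nt)
A = $25,620.08 × (1 + 0.0743/4)^(4 × 7.9)
Growth factor: (1 + 0.0743/4)^31.6 = 1.788872
A = $25,620.08 × 1.788872
A = $45,831.04

A = P(1 + r/n)^(nt) = $45,831.04


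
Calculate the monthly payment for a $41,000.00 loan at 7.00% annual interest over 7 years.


Loan payment formula: PMT = PV × r / (1 − (1 + r)^(−n))
Monthly rate r = 0.07/12 ≈ 0.00583333, n = 84 months
Denominator: 1 − (1 + 0.07/12)^(−84) = 0.386501
PMT = $41,000.00 × (0.07/12) / 0.386501
PMT = $618.80 per month

PMT = PV × r / (1-(1+r)^(-n)) = $618.80/month


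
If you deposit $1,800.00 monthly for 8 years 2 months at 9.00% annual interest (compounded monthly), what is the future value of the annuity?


Future value of an ordinary annuity: FV = PMT × ((1 + r)^n − 1) / r
Monthly rate r = 0.09/12 = 0.0075, n = 98
FV = $1,800.00 × ((1 + 0.09/12)^98 − 1) / (0.09/12)
FV = $1,800.00 × 143.969373
FV = $259,144.87

FV = PMT × ((1+r)^n - 1)/r = $259,144.87


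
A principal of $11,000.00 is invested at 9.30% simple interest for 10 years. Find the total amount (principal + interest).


Total amount formula: A = P(1 + rt) = P + P·r·t
Interest: I = P × r × t = $11,000.00 × 0.093 × 10 = $10,230.00
A = P + I = $11,000.00 + $10,230.00 = $21,230.00

A = P + I = P(1 + rt) = $21,230.00


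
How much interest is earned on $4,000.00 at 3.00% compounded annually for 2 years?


Compound interest earned = final amount − principal.
A = P(1 + r/n)^(nt) = $4,000.00 × (1 + 0.03/1)^(1 × 2) = $4,243.60
Interest = A − P = $4,243.60 − $4,000.00 = $243.60

Interest = A - P = $243.60


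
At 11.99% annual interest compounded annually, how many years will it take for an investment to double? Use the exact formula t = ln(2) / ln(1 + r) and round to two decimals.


Doubling condition: (1 + r)^t = 2
Take ln of both sides: t × ln(1 + r) = ln(2)
t = ln(2) / ln(1 + r)
t = 0.693147 / 0.113239
t = 6.12

t = ln(2) / ln(1 + r) = 6.12 years


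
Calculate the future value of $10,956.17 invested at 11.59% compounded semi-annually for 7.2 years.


Compound interest formula: A = P(1 + r/n)^(nt)
A = $10,956.17 × (1 + 0.1159/2)^(2 × 7.2)
Growth factor: (1 + 0.1159/2)^14.4 = 2.2505987
A = $10,956.17 × 2.2505987
A = $24,657.94

A = P(1 + r/n)^(nt) = $24,657.94


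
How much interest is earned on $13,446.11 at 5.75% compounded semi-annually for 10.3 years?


Compound interest earned = final amount − principal.
A = P(1 + r/n)^(nt) = $13,446.11 × (1 + 0.0575/2)^(2 × 10.3) = $24,109.02
Interest = A − P = $24,109.02 − $13,446.11 = $10,662.91

Interest = A - P = $10,662.91


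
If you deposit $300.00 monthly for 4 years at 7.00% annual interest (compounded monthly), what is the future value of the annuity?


Future value of an ordinary annuity: FV = PMT × ((1 + r)^n − 1) / r
Monthly rate r = 0.07/12 ≈ 0.00583333, n = 48
FV = $300.00 × ((1 + 0.07/12)^48 − 1) / (0.07/12)
FV = $300.00 × 55.209236
FV = $16,562.77

FV = PMT × ((1+r)^n - 1)/r = $16,562.77


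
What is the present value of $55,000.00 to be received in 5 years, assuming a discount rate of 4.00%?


Present value formula: PV = FV / (1 + r)^t
PV = $55,000.00 / (1 + 0.04)^5
PV = $55,000.00 / 1.216653
PV = $45,205.99

PV = FV / (1 + r)^t = $45,205.99


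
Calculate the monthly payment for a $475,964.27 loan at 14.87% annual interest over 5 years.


Loan payment formula: PMT = PV × r / (1 − (1 + r)^(−n))
Monthly rate r = 0.1487/12 ≈ 0.01239167, n = 60 months
Denominator: 1 − (1 + 0.1487/12)^(−60) = 0.522376
PMT = $475,964.27 × (0.1487/12) / 0.522376
PMT = $11,290.70 per month

PMT = PV × r / (1-(1+r)^(-n)) = $11,290.70/month


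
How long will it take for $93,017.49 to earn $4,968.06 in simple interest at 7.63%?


Rearrange the simple interest formula for t:
I = P × r × t  ⇒  t = I / (P × r)
t = $4,968.06 / ($93,017.49 × 0.0763)
t = 0.7

t = I/(P×r) = 0.7 years


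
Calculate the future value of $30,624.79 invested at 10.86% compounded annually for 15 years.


Compound interest formula: A = P(1 + r/n)^(nt)
A = $30,624.79 × (1 + 0.1086/1)^(1 × 15)
Growth factor: (1 + 0.1086/1)^15 = 4.6948651
A = $30,624.79 × 4.6948651
A = $143,779.26

A = P(1 + r/n)^(nt) = $143,779.26


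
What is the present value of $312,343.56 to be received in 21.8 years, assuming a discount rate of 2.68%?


Present value formula: PV = FV / (1 + r)^t
PV = $312,343.56 / (1 + 0.0268)^21.8
PV = $312,343.56 / 1.7798842
PV = $175,485.33

PV = FV / (1 + r)^t = $175,485.33


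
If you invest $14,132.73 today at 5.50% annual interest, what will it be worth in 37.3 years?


Future value formula: FV = PV × (1 + r)^t
FV = $14,132.73 × (1 + 0.055)^37.3
FV = $14,132.73 × 7.367442
FV = $104,122.07

FV = PV × (1 + r)^t = $104,122.07


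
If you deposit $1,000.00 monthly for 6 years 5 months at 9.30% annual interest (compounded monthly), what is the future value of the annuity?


Future value of an ordinary annuity: FV = PMT × ((1 + r)^n − 1) / r
Monthly rate r = 0.093/12 = 0.00775, n = 77
FV = $1,000.00 × ((1 + 0.093/12)^77 − 1) / (0.093/12)
FV = $1,000.00 × 104.778464
FV = $104,778.46

FV = PMT × ((1+r)^n - 1)/r = $104,778.46


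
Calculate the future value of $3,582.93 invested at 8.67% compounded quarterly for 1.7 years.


Compound interest formula: A = P(1 + r/n)^(nt)
A = $3,582.93 × (1 + 0.0867/4)^(4 × 1.7)
Growth factor: (1 + 0.0867/4)^6.8 = 1.156983
A = $3,582.93 × 1.156983
A = $4,145.39

A = P(1 + r/n)^(nt) = $4,145.39


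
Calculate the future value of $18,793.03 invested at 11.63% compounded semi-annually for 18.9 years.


Compound interest formula: A = P(1 + r/n)^(nt)
A = $18,793.03 × (1 + 0.1163/2)^(2 × 18.9)
Growth factor: (1 + 0.1163/2)^37.8 = 8.4700414
A = $18,793.03 × 8.4700414
A = $159,177.74

A = P(1 + r/n)^(nt) = $159,177.74


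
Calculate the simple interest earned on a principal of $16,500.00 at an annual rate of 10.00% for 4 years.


Simple interest formula: I = P × r × t
I = $16,500.00 × 0.1 × 4
I = $6,600.00

I = P × r × t = $6,600.00


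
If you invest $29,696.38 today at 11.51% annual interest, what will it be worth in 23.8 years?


Future value formula: FV = PV × (1 + r)^t
FV = $29,696.38 × (1 + 0.1151)^23.8
FV = $29,696.38 × 13.368073
FV = $396,983.38

FV = PV × (1 + r)^t = $396,983.38


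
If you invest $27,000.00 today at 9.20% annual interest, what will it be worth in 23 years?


Future value formula: FV = PV × (1 + r)^t
FV = $27,000.00 × (1 + 0.092)^23
FV = $27,000.00 × 7.5704323
FV = $204,401.67

FV = PV × (1 + r)^t = $204,401.67


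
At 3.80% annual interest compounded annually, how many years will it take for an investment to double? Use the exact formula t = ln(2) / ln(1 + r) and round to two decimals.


Doubling condition: (1 + r)^t = 2
Take ln of both sides: t × ln(1 + r) = ln(2)
t = ln(2) / ln(1 + r)
t = 0.693147 / 0.037296
t = 18.59

t = ln(2) / ln(1 + r) = 18.59 years


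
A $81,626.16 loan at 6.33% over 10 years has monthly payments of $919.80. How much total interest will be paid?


Total paid over the life of the loan = PMT × n.
Total paid = $919.80 × 120 = $110,376.00
Total interest = total paid − principal = $110,376.00 − $81,626.16 = $28,749.84

Total interest = (PMT × n) - PV = $28,749.84


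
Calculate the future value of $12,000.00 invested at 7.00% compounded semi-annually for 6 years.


Compound interest formula: A = P(1 + r/n)^(nt)
A = $12,000.00 × (1 + 0.07/2)^(2 × 6)
Growth factor: (1 + 0.07/2)^12 = 1.5110687
A = $12,000.00 × 1.5110687
A = $18,132.82

A = P(1 + r/n)^(nt) = $18,132.82


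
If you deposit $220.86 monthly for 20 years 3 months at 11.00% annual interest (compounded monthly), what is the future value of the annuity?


Future value of an ordinary annuity: FV = PMT × ((1 + r)^n − 1) / r
Monthly rate r = 0.11/12 ≈ 0.00916667, n = 243
FV = $220.86 × ((1 + 0.11/12)^243 − 1) / (0.11/12)
FV = $220.86 × 892.689548
FV = $197,159.41

FV = PMT × ((1+r)^n - 1)/r = $197,159.41


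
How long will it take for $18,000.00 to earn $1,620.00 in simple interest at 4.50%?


Rearrange the simple interest formula for t:
I = P × r × t  ⇒  t = I / (P × r)
t = $1,620.00 / ($18,000.00 × 0.045)
t = 2

t = I/(P×r) = 2 years


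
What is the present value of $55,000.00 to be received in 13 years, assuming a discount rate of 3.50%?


Present value formula: PV = FV / (1 + r)^t
PV = $55,000.00 / (1 + 0.035)^13
PV = $55,000.00 / 1.563956
PV = $35,167.23

PV = FV / (1 + r)^t = $35,167.23


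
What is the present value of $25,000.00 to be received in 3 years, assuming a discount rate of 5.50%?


Present value formula: PV = FV / (1 + r)^t
PV = $25,000.00 / (1 + 0.055)^3
PV = $25,000.00 / 1.1742414
PV = $21,290.34

PV = FV / (1 + r)^t = $21,290.34


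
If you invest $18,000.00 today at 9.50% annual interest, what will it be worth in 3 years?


Future value formula: FV = PV × (1 + r)^t
FV = $18,000.00 × (1 + 0.095)^3
FV = $18,000.00 × 1.312932
FV = $23,632.78

FV = PV × (1 + r)^t = $23,632.78


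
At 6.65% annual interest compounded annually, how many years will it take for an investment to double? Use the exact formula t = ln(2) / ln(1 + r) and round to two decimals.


Doubling condition: (1 + r)^t = 2
Take ln of both sides: t × ln(1 + r) = ln(2)
t = ln(2) / ln(1 + r)
t = 0.693147 / 0.064382
t = 10.77

t = ln(2) / ln(1 + r) = 10.77 years


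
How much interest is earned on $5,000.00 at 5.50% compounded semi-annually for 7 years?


Compound interest earned = final amount − principal.
A = P(1 + r/n)^(nt) = $5,000.00 × (1 + 0.055/2)^(2 × 7) = $7,309.97
Interest = A − P = $7,309.97 − $5,000.00 = $2,309.97

Interest = A - P = $2,309.97


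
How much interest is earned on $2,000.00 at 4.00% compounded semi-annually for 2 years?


Compound interest earned = final amount − principal.
A = P(1 + r/n)^(nt) = $2,000.00 × (1 + 0.04/2)^(2 × 2) = $2,164.86
Interest = A − P = $2,164.86 − $2,000.00 = $164.86

Interest = A - P = $164.86


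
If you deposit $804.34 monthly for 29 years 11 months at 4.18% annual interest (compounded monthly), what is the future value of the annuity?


Future value of an ordinary annuity: FV = PMT × ((1 + r)^n − 1) / r
Monthly rate r = 0.0418/12 ≈ 0.00348333, n = 359
FV = $804.34 × ((1 + 0.0418/12)^359 − 1) / (0.0418/12)
FV = $804.34 × 713.272761
FV = $573,713.81

FV = PMT × ((1+r)^n - 1)/r = $573,713.81


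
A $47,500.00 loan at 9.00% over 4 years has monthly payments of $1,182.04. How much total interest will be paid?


Total paid over the life of the loan = PMT × n.
Total paid = $1,182.04 × 48 = $56,737.92
Total interest = total paid − principal = $56,737.92 − $47,500.00 = $9,237.92

Total interest = (PMT × n) - PV = $9,237.92


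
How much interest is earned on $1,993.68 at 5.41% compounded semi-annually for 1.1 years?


Compound interest earned = final amount − principal.
A = P(1 + r/n)^(nt) = $1,993.68 × (1 + 0.0541/2)^(2 × 1.1) = $2,114.25
Interest = A − P = $2,114.25 − $1,993.68 = $120.57

Interest = A - P = $120.57


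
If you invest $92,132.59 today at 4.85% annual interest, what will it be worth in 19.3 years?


Future value formula: FV = PV × (1 + r)^t
FV = $92,132.59 × (1 + 0.0485)^19.3
FV = $92,132.59 × 2.494427
FV = $229,818.02

FV = PV × (1 + r)^t = $229,818.02


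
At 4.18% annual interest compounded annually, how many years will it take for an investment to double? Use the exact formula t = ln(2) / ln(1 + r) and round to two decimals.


Doubling condition: (1 + r)^t = 2
Take ln of both sides: t × ln(1 + r) = ln(2)
t = ln(2) / ln(1 + r)
t = 0.693147 / 0.040950
t = 16.93

t = ln(2) / ln(1 + r) = 16.93 years


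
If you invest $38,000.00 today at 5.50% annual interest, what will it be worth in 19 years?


Future value formula: FV = PV × (1 + r)^t
FV = $38,000.00 × (1 + 0.055)^19
FV = $38,000.00 × 2.7656469
FV = $105,094.58

FV = PV × (1 + r)^t = $105,094.58


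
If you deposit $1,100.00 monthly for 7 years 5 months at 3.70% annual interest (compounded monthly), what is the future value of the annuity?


Future value of an ordinary annuity: FV = PMT × ((1 + r)^n − 1) / r
Monthly rate r = 0.037/12 ≈ 0.00308333, n = 89
FV = $1,100.00 × ((1 + 0.037/12)^89 − 1) / (0.037/12)
FV = $1,100.00 × 102.229471
FV = $112,452.42

FV = PMT × ((1+r)^n - 1)/r = $112,452.42


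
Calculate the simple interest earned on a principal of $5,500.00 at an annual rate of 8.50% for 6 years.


Simple interest formula: I = P × r × t
I = $5,500.00 × 0.085 × 6
I = $2,805.00

I = P × r × t = $2,805.00


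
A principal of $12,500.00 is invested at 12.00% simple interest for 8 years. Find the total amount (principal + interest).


Total amount formula: A = P(1 + rt) = P + P·r·t
Interest: I = P × r × t = $12,500.00 × 0.12 × 8 = $12,000.00
A = P + I = $12,500.00 + $12,000.00 = $24,500.00

A = P + I = P(1 + rt) = $24,500.00


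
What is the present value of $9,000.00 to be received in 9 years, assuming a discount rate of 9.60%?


Present value formula: PV = FV / (1 + r)^t
PV = $9,000.00 / (1 + 0.096)^9
PV = $9,000.00 / 2.281891
PV = $3,944.10

PV = FV / (1 + r)^t = $3,944.10


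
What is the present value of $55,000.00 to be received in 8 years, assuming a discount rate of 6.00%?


Present value formula: PV = FV / (1 + r)^t
PV = $55,000.00 / (1 + 0.06)^8
PV = $55,000.00 / 1.593848
PV = $34,507.68

PV = FV / (1 + r)^t = $34,507.68


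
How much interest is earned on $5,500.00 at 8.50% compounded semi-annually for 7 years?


Compound interest earned = final amount − principal.
A = P(1 + r/n)^(nt) = $5,500.00 × (1 + 0.085/2)^(2 × 7) = $9,849.80
Interest = A − P = $9,849.80 − $5,500.00 = $4,349.80

Interest = A - P = $4,349.80


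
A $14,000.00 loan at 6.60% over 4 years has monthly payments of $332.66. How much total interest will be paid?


Total paid over the life of the loan = PMT × n.
Total paid = $332.66 × 48 = $15,967.68
Total interest = total paid − principal = $15,967.68 − $14,000.00 = $1,967.68

Total interest = (PMT × n) - PV = $1,967.68


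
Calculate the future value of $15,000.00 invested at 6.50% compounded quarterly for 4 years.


Compound interest formula: A = P(1 + r/n)^(nt)
A = $15,000.00 × (1 + 0.065/4)^(4 × 4)
Growth factor: (1 + 0.065/4)^16 = 1.2942225
A = $15,000.00 × 1.2942225
A = $19,413.34

A = P(1 + r/n)^(nt) = $19,413.34


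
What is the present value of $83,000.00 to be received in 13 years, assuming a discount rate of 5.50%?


Present value formula: PV = FV / (1 + r)^t
PV = $83,000.00 / (1 + 0.055)^13
PV = $83,000.00 / 2.0057739
PV = $41,380.54

PV = FV / (1 + r)^t = $41,380.54


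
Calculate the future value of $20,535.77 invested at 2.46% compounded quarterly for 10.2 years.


Compound interest formula: A = P(1 + r/n)^(nt)
A = $20,535.77 × (1 + 0.0246/4)^(4 × 10.2)
Growth factor: (1 + 0.0246/4)^40.8 = 1.284220
A = $20,535.77 × 1.284220
A = $26,372.45

A = P(1 + r/n)^(nt) = $26,372.45


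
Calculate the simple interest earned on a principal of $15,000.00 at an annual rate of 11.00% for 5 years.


Simple interest formula: I = P × r × t
I = $15,000.00 × 0.11 × 5
I = $8,250.00

I = P × r × t = $8,250.00


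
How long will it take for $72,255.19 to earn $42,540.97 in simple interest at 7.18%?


Rearrange the simple interest formula for t:
I = P × r × t  ⇒  t = I / (P × r)
t = $42,540.97 / ($72,255.19 × 0.0718)
t = 8.2

t = I/(P×r) = 8.2 years


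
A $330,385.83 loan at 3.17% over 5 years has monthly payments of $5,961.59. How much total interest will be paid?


Total paid over the life of the loan = PMT × n.
Total paid = $5,961.59 × 60 = $357,695.40
Total interest = total paid − principal = $357,695.40 − $330,385.83 = $27,309.57

Total interest = (PMT × n) - PV = $27,309.57


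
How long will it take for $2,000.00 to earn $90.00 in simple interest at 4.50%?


Rearrange the simple interest formula for t:
I = P × r × t  ⇒  t = I / (P × r)
t = $90.00 / ($2,000.00 × 0.045)
t = 1

t = I/(P×r) = 1 year


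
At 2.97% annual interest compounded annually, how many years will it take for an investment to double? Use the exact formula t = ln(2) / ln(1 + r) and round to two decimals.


Doubling condition: (1 + r)^t = 2
Take ln of both sides: t × ln(1 + r) = ln(2)
t = ln(2) / ln(1 + r)
t = 0.693147 / 0.029267
t = 23.68

t = ln(2) / ln(1 + r) = 23.68 years


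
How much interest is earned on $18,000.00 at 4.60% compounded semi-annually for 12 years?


Compound interest earned = final amount − principal.
A = P(1 + r/n)^(nt) = $18,000.00 × (1 + 0.046/2)^(2 × 12) = $31,066.17
Interest = A − P = $31,066.17 − $18,000.00 = $13,066.17

Interest = A - P = $13,066.17


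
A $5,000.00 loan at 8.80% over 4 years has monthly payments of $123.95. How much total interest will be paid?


Total paid over the life of the loan = PMT × n.
Total paid = $123.95 × 48 = $5,949.60
Total interest = total paid − principal = $5,949.60 − $5,000.00 = $949.60

Total interest = (PMT × n) - PV = $949.60


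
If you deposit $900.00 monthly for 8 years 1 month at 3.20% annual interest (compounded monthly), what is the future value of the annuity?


Future value of an ordinary annuity: FV = PMT × ((1 + r)^n − 1) / r
Monthly rate r = 0.032/12 ≈ 0.00266667, n = 97
FV = $900.00 × ((1 + 0.032/12)^97 − 1) / (0.032/12)
FV = $900.00 × 110.533563
FV = $99,480.21

FV = PMT × ((1+r)^n - 1)/r = $99,480.21


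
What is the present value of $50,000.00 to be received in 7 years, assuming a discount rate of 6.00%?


Present value formula: PV = FV / (1 + r)^t
PV = $50,000.00 / (1 + 0.06)^7
PV = $50,000.00 / 1.503630
PV = $33,252.86

PV = FV / (1 + r)^t = $33,252.86


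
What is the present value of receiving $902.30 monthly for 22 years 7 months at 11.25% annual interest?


Present value of an ordinary annuity: PV = PMT × (1 − (1 + r)^(−n)) / r
Monthly rate r = 0.1125/12 = 0.009375, n = 271
PV = $902.30 × (1 − (1 + 0.1125/12)^(−271)) / (0.1125/12)
PV = $902.30 × 98.159415
PV = $88,569.24

PV = PMT × (1-(1+r)^(-n))/r = $88,569.24


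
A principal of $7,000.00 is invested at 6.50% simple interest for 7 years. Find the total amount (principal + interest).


Total amount formula: A = P(1 + rt) = P + P·r·t
Interest: I = P × r × t = $7,000.00 × 0.065 × 7 = $3,185.00
A = P + I = $7,000.00 + $3,185.00 = $10,185.00

A = P + I = P(1 + rt) = $10,185.00


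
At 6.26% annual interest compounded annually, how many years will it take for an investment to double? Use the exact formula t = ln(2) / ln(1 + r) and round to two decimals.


Doubling condition: (1 + r)^t = 2
Take ln of both sides: t × ln(1 + r) = ln(2)
t = ln(2) / ln(1 + r)
t = 0.693147 / 0.060719
t = 11.42

t = ln(2) / ln(1 + r) = 11.42 years


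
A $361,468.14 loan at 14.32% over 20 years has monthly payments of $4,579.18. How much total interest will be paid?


Total paid over the life of the loan = PMT × n.
Total paid = $4,579.18 × 240 = $1,099,003.20
Total interest = total paid − principal = $1,099,003.20 − $361,468.14 = $737,535.06

Total interest = (PMT × n) - PV = $737,535.06


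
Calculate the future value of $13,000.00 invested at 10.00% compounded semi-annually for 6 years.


Compound interest formula: A = P(1 + r/n)^(nt)
A = $13,000.00 × (1 + 0.1/2)^(2 × 6)
Growth factor: (1 + 0.1/2)^12 = 1.795856
A = $13,000.00 × 1.795856
A = $23,346.13

A = P(1 + r/n)^(nt) = $23,346.13


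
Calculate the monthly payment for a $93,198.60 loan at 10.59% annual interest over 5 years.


Loan payment formula: PMT = PV × r / (1 − (1 + r)^(−n))
Monthly rate r = 0.1059/12 = 0.008825, n = 60 months
Denominator: 1 − (1 + 0.1059/12)^(−60) = 0.409731
PMT = $93,198.60 × (0.1059/12) / 0.409731
PMT = $2,007.36 per month

PMT = PV × r / (1-(1+r)^(-n)) = $2,007.36/month


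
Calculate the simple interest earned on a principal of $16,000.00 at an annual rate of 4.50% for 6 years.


Simple interest formula: I = P × r × t
I = $16,000.00 × 0.045 × 6
I = $4,320.00

I = P × r × t = $4,320.00


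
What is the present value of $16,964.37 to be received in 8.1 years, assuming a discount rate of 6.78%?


Present value formula: PV = FV / (1 + r)^t
PV = $16,964.37 / (1 + 0.0678)^8.1
PV = $16,964.37 / 1.701251
PV = $9,971.70

PV = FV / (1 + r)^t = $9,971.70


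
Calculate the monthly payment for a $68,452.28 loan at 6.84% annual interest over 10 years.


Loan payment formula: PMT = PV × r / (1 − (1 + r)^(−n))
Monthly rate r = 0.0684/12 = 0.0057, n = 120 months
Denominator: 1 − (1 + 0.0684/12)^(−120) = 0.494425
PMT = $68,452.28 × (0.0684/12) / 0.494425
PMT = $789.16 per month

PMT = PV × r / (1-(1+r)^(-n)) = $789.16/month


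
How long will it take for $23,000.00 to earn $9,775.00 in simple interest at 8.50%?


Rearrange the simple interest formula for t:
I = P × r × t  ⇒  t = I / (P × r)
t = $9,775.00 / ($23,000.00 × 0.085)
t = 5

t = I/(P×r) = 5 years


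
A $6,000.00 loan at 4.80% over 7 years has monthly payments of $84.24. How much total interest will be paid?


Total paid over the life of the loan = PMT × n.
Total paid = $84.24 × 84 = $7,076.16
Total interest = total paid − principal = $7,076.16 − $6,000.00 = $1,076.16

Total interest = (PMT × n) - PV = $1,076.16


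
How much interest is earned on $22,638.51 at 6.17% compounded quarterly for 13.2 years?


Compound interest earned = final amount − principal.
A = P(1 + r/n)^(nt) = $22,638.51 × (1 + 0.0617/4)^(4 × 13.2) = $50,798.91
Interest = A − P = $50,798.91 − $22,638.51 = $28,160.40

Interest = A - P = $28,160.40


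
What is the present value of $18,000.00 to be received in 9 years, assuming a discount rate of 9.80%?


Present value formula: PV = FV / (1 + r)^t
PV = $18,000.00 / (1 + 0.098)^9
PV = $18,000.00 / 2.3196425
PV = $7,759.82

PV = FV / (1 + r)^t = $7,759.82


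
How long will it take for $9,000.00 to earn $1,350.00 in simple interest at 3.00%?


Rearrange the simple interest formula for t:
I = P × r × t  ⇒  t = I / (P × r)
t = $1,350.00 / ($9,000.00 × 0.03)
t = 5

t = I/(P×r) = 5 years


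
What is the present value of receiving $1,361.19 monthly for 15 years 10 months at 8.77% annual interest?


Present value of an ordinary annuity: PV = PMT × (1 − (1 + r)^(−n)) / r
Monthly rate r = 0.0877/12 ≈ 0.00730833, n = 190
PV = $1,361.19 × (1 − (1 + 0.0877/12)^(−190)) / (0.0877/12)
PV = $1,361.19 × 102.528015
PV = $139,560.11

PV = PMT × (1-(1+r)^(-n))/r = $139,560.11


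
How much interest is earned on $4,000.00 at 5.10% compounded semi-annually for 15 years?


Compound interest earned = final amount − principal.
A = P(1 + r/n)^(nt) = $4,000.00 × (1 + 0.051/2)^(2 × 15) = $8,513.93
Interest = A − P = $8,513.93 − $4,000.00 = $4,513.93

Interest = A - P = $4,513.93


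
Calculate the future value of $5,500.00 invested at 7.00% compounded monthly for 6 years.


Compound interest formula: A = P(1 + r/n)^(nt)
A = $5,500.00 × (1 + 0.07/12)^(12 × 6)
Growth factor: (1 + 0.07/12)^72 = 1.520106
A = $5,500.00 × 1.520106
A = $8,360.58

A = P(1 + r/n)^(nt) = $8,360.58


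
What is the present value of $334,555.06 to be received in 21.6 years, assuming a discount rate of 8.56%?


Present value formula: PV = FV / (1 + r)^t
PV = $334,555.06 / (1 + 0.0856)^21.6
PV = $334,555.06 / 5.894791
PV = $56,754.35

PV = FV / (1 + r)^t = $56,754.35


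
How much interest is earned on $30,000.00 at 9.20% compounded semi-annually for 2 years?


Compound interest earned = final amount − principal.
A = P(1 + r/n)^(nt) = $30,000.00 × (1 + 0.092/2)^(2 × 2) = $35,912.69
Interest = A − P = $35,912.69 − $30,000.00 = $5,912.69

Interest = A - P = $5,912.69


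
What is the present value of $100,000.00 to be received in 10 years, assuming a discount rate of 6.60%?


Present value formula: PV = FV / (1 + r)^t
PV = $100,000.00 / (1 + 0.066)^10
PV = $100,000.00 / 1.894838
PV = $52,774.96

PV = FV / (1 + r)^t = $52,774.96


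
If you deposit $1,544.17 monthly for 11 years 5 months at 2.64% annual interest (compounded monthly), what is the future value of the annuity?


Future value of an ordinary annuity: FV = PMT × ((1 + r)^n − 1) / r
Monthly rate r = 0.0264/12 = 0.0022, n = 137
FV = $1,544.17 × ((1 + 0.0264/12)^137 − 1) / (0.0264/12)
FV = $1,544.17 × 159.682957
FV = $246,577.63

FV = PMT × ((1+r)^n - 1)/r = $246,577.63


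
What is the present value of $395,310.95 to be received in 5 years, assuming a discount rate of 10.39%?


Present value formula: PV = FV / (1 + r)^t
PV = $395,310.95 / (1 + 0.1039)^5
PV = $395,310.95 / 1.6392631
PV = $241,151.62

PV = FV / (1 + r)^t = $241,151.62


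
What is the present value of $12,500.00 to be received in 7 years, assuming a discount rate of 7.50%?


Present value formula: PV = FV / (1 + r)^t
PV = $12,500.00 / (1 + 0.075)^7
PV = $12,500.00 / 1.659049
PV = $7,534.44

PV = FV / (1 + r)^t = $7,534.44


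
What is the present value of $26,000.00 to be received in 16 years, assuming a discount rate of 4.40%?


Present value formula: PV = FV / (1 + r)^t
PV = $26,000.00 / (1 + 0.044)^16
PV = $26,000.00 / 1.991627
PV = $13,054.65

PV = FV / (1 + r)^t = $13,054.65


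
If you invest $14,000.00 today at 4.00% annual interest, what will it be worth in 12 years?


Future value formula: FV = PV × (1 + r)^t
FV = $14,000.00 × (1 + 0.04)^12
FV = $14,000.00 × 1.601032
FV = $22,414.45

FV = PV × (1 + r)^t = $22,414.45


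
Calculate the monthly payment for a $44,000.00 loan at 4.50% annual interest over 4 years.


Loan payment formula: PMT = PV × r / (1 − (1 + r)^(−n))
Monthly rate r = 0.045/12 = 0.00375, n = 48 months
Denominator: 1 − (1 + 0.045/12)^(−48) = 0.164449
PMT = $44,000.00 × (0.045/12) / 0.164449
PMT = $1,003.35 per month

PMT = PV × r / (1-(1+r)^(-n)) = $1,003.35/month


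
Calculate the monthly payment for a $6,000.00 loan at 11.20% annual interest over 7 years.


Loan payment formula: PMT = PV × r / (1 − (1 + r)^(−n))
Monthly rate r = 0.112/12 ≈ 0.00933333, n = 84 months
Denominator: 1 − (1 + 0.112/12)^(−84) = 0.541761
PMT = $6,000.00 × (0.112/12) / 0.541761
PMT = $103.37 per month

PMT = PV × r / (1-(1+r)^(-n)) = $103.37/month


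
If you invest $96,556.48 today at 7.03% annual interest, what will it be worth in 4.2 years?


Future value formula: FV = PV × (1 + r)^t
FV = $96,556.48 × (1 + 0.0703)^4.2
FV = $96,556.48 × 1.3302192
FV = $128,441.28

FV = PV × (1 + r)^t = $128,441.28


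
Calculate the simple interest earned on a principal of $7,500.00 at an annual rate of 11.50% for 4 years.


Simple interest formula: I = P × r × t
I = $7,500.00 × 0.115 × 4
I = $3,450.00

I = P × r × t = $3,450.00


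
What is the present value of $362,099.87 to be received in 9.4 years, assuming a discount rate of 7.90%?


Present value formula: PV = FV / (1 + r)^t
PV = $362,099.87 / (1 + 0.079)^9.4
PV = $362,099.87 / 2.0436268
PV = $177,184.93

PV = FV / (1 + r)^t = $177,184.93


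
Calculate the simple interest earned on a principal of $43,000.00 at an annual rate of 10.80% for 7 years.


Simple interest formula: I = P × r × t
I = $43,000.00 × 0.108 × 7
I = $32,508.00

I = P × r × t = $32,508.00


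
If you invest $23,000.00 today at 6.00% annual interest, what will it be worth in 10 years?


Future value formula: FV = PV × (1 + r)^t
FV = $23,000.00 × (1 + 0.06)^10
FV = $23,000.00 × 1.790848
FV = $41,189.50

FV = PV × (1 + r)^t = $41,189.50


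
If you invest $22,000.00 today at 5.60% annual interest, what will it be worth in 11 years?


Future value formula: FV = PV × (1 + r)^t
FV = $22,000.00 × (1 + 0.056)^11
FV = $22,000.00 × 1.8209713
FV = $40,061.37

FV = PV × (1 + r)^t = $40,061.37


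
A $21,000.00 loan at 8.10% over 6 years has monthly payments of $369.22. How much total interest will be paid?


Total paid over the life of the loan = PMT × n.
Total paid = $369.22 × 72 = $26,583.84
Total interest = total paid − principal = $26,583.84 − $21,000.00 = $5,583.84

Total interest = (PMT × n) - PV = $5,583.84


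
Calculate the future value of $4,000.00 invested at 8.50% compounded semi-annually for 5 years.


Compound interest formula: A = P(1 + r/n)^(nt)
A = $4,000.00 × (1 + 0.085/2)^(2 × 5)
Growth factor: (1 + 0.085/2)^10 = 1.516214
A = $4,000.00 × 1.516214
A = $6,064.86

A = P(1 + r/n)^(nt) = $6,064.86


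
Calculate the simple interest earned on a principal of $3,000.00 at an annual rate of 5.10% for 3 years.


Simple interest formula: I = P × r × t
I = $3,000.00 × 0.051 × 3
I = $459.00

I = P × r × t = $459.00


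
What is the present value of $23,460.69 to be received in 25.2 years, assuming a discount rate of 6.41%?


Present value formula: PV = FV / (1 + r)^t
PV = $23,460.69 / (1 + 0.0641)^25.2
PV = $23,460.69 / 4.785833
PV = $4,902.11

PV = FV / (1 + r)^t = $4,902.11


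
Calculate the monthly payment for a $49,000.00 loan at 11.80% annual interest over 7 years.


Loan payment formula: PMT = PV × r / (1 − (1 + r)^(−n))
Monthly rate r = 0.118/12 ≈ 0.00983333, n = 84 months
Denominator: 1 − (1 + 0.118/12)^(−84) = 0.560433
PMT = $49,000.00 × (0.118/12) / 0.560433
PMT = $859.75 per month

PMT = PV × r / (1-(1+r)^(-n)) = $859.75/month


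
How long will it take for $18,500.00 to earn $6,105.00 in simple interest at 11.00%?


Rearrange the simple interest formula for t:
I = P × r × t  ⇒  t = I / (P × r)
t = $6,105.00 / ($18,500.00 × 0.11)
t = 3

t = I/(P×r) = 3 years


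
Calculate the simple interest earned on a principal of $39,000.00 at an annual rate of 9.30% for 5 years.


Simple interest formula: I = P × r × t
I = $39,000.00 × 0.093 × 5
I = $18,135.00

I = P × r × t = $18,135.00


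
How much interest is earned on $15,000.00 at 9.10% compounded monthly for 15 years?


Compound interest earned = final amount − principal.
A = P(1 + r/n)^(nt) = $15,000.00 × (1 + 0.091/12)^(12 × 15) = $58,434.16
Interest = A − P = $58,434.16 − $15,000.00 = $43,434.16

Interest = A - P = $43,434.16


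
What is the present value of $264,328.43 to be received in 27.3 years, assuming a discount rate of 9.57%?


Present value formula: PV = FV / (1 + r)^t
PV = $264,328.43 / (1 + 0.0957)^27.3
PV = $264,328.43 / 12.122226
PV = $21,805.27

PV = FV / (1 + r)^t = $21,805.27


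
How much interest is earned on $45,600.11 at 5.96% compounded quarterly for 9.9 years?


Compound interest earned = final amount − principal.
A = P(1 + r/n)^(nt) = $45,600.11 × (1 + 0.0596/4)^(4 × 9.9) = $81,908.07
Interest = A − P = $81,908.07 − $45,600.11 = $36,307.96

Interest = A - P = $36,307.96


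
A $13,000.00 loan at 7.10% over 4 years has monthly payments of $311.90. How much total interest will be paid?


Total paid over the life of the loan = PMT × n.
Total paid = $311.90 × 48 = $14,971.20
Total interest = total paid − principal = $14,971.20 − $13,000.00 = $1,971.20

Total interest = (PMT × n) - PV = $1,971.20
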